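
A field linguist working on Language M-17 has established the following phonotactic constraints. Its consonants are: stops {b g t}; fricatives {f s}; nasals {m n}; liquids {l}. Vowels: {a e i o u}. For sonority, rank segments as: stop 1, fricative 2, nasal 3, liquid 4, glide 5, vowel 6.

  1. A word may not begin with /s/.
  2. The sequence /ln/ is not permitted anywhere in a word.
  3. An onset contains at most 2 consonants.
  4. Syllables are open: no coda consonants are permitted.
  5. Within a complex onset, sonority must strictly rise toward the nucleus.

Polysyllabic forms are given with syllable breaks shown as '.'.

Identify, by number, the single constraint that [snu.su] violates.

1

[snu.su]: word begins with /s/.
This is a violation of constraint 1: "A word may not begin with /s/."
The remaining constraints (2, 3, 4, 5) are satisfied.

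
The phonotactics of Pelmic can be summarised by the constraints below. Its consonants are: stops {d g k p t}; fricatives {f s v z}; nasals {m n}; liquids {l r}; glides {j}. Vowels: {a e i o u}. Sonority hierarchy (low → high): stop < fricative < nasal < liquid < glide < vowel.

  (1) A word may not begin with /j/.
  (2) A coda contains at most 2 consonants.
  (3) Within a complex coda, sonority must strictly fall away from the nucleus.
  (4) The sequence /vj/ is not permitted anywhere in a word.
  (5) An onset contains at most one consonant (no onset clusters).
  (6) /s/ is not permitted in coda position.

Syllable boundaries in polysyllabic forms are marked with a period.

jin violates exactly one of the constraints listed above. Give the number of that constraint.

jin: word begins with /j/.
This is a violation of constraint 1: "A word may not begin with /j/."
The remaining constraints (2, 3, 4, 5, 6) are satisfied.

1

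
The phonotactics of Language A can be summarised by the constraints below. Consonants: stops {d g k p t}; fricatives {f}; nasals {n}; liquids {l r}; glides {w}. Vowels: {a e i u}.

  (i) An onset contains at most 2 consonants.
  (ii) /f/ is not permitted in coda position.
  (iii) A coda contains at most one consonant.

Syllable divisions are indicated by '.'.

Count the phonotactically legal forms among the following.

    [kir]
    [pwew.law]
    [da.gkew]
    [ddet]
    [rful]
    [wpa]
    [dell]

[kir] — σ1 onset /k/, coda /r/ ok → phonotactically legal
[pwew.law] — σ1 onset /pw/ (2C), coda /w/ ok; σ2 onset /l/, coda /w/ ok → phonotactically legal
[da.gkew] — σ1 onset /d/, coda /∅/ ok; σ2 onset /gk/ (2C), coda /w/ ok → phonotactically legal
[ddet] — σ1 onset /dd/ (2C), coda /t/ ok → phonotactically legal
[rful] — σ1 onset /rf/ (2C), coda /l/ ok → phonotactically legal
[wpa] — σ1 onset /wp/ (2C), coda /∅/ ok → phonotactically legal
[dell] — violates constraint (iii): syllable 1 coda /ll/ has 2 consonants (> 1) → phonotactically illegal
Phonotactically legal: [kir], [pwew.law], [da.gkew], [ddet], [rful], [wpa] → 6.

6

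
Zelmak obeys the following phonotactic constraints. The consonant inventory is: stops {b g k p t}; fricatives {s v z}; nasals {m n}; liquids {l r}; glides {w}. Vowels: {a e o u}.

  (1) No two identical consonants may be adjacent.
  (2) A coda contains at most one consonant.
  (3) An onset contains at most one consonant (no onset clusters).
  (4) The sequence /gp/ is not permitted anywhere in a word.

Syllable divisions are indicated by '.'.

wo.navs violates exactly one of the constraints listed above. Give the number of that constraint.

wo.navs: syllable 2 coda /vs/ has 2 consonants (> 1).
This is a violation of constraint 2: "A coda contains at most one consonant."
The remaining constraints (1, 3, 4) are satisfied.

2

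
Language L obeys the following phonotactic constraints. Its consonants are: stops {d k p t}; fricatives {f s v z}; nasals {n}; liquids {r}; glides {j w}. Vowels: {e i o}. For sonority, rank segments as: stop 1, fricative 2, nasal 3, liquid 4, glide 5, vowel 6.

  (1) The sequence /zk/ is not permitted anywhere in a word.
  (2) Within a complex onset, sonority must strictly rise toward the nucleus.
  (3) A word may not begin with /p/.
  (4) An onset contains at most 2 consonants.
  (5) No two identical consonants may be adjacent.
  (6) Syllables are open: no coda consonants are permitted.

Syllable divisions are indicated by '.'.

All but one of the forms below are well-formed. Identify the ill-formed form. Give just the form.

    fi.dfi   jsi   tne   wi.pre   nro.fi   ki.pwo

jsi

fi.dfi — σ1 onset /f/, coda /∅/ ok; σ2 onset /df/ (1→2 rises), coda /∅/ ok → well-formed
jsi — violates constraint 2: syllable 1 onset /js/: /j/ (glide, 5) → /s/ (fricative, 2) does not rise → ill-formed
tne — σ1 onset /tn/ (1→3 rises), coda /∅/ ok → well-formed
wi.pre — σ1 onset /w/, coda /∅/ ok; σ2 onset /pr/ (1→4 rises), coda /∅/ ok → well-formed
nro.fi — σ1 onset /nr/ (3→4 rises), coda /∅/ ok; σ2 onset /f/, coda /∅/ ok → well-formed
ki.pwo — σ1 onset /k/, coda /∅/ ok; σ2 onset /pw/ (1→5 rises), coda /∅/ ok → well-formed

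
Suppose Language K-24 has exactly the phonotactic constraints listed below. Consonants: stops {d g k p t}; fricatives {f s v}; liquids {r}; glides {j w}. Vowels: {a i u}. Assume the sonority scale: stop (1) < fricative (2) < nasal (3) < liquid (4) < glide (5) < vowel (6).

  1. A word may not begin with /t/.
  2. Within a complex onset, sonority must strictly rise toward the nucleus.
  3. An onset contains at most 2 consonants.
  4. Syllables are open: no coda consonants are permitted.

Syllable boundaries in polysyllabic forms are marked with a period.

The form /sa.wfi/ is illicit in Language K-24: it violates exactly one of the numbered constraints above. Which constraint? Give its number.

2

/sa.wfi/: syllable 2 onset /wf/: /w/ (glide, 5) → /f/ (fricative, 2) does not rise.
This is a violation of constraint 2: "Within a complex onset, sonority must strictly rise toward the nucleus."
The remaining constraints (1, 3, 4) are satisfied.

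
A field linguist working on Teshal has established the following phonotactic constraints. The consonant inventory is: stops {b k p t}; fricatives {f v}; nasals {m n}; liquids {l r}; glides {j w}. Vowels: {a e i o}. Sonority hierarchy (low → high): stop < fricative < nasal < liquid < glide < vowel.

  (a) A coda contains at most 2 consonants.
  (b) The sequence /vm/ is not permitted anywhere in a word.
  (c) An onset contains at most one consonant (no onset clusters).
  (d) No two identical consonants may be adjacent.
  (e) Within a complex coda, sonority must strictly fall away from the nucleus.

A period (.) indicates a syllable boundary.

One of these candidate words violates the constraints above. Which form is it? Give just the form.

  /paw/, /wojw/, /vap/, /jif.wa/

/wojw/

/paw/ — σ1 onset /p/, coda /w/ ok → permitted
/wojw/ — violates constraint (e): syllable 1 coda /jw/: /j/ (glide, 5) → /w/ (glide, 5) does not fall → not permitted
/vap/ — σ1 onset /v/, coda /p/ ok → permitted
/jif.wa/ — σ1 onset /j/, coda /f/ ok; σ2 onset /w/, coda /∅/ ok → permitted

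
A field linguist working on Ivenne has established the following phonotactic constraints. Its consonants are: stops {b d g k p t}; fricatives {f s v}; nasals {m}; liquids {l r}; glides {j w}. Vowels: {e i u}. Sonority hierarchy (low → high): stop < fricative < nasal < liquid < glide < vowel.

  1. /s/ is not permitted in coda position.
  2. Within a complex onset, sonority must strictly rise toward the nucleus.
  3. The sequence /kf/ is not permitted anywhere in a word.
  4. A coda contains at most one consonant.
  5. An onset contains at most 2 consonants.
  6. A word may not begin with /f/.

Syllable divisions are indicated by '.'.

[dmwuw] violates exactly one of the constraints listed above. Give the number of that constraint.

[dmwuw]: syllable 1 onset /dmw/ has 3 consonants (> 2).
This is a violation of constraint 5: "An onset contains at most 2 consonants."
The remaining constraints (1, 2, 3, 4, 6) are satisfied.

5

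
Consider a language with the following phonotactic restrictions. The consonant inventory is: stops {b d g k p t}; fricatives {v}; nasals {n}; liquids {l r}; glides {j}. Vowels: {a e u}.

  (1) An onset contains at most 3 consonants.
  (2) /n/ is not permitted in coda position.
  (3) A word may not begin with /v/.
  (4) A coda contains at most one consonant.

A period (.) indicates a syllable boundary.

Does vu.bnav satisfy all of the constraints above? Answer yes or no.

no

vu.bnav — violates constraint 3: word begins with /v/ → ill-formed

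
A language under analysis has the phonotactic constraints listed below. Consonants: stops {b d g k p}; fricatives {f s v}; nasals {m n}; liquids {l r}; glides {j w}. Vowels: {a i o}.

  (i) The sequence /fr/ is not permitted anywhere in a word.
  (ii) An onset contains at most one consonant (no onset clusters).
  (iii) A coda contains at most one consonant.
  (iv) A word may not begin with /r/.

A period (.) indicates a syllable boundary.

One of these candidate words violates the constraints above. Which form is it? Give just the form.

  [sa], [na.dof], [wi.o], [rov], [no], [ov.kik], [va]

[sa] — σ1 onset /s/, coda /∅/ ok → phonotactically legal
[na.dof] — σ1 onset /n/, coda /∅/ ok; σ2 onset /d/, coda /f/ ok → phonotactically legal
[wi.o] — σ1 onset /w/, coda /∅/ ok; σ2 onset /∅/, coda /∅/ ok → phonotactically legal
[rov] — violates constraint (iv): word begins with /r/ → phonotactically illegal
[no] — σ1 onset /n/, coda /∅/ ok → phonotactically legal
[ov.kik] — σ1 onset /∅/, coda /v/ ok; σ2 onset /k/, coda /k/ ok → phonotactically legal
[va] — σ1 onset /v/, coda /∅/ ok → phonotactically legal

[rov]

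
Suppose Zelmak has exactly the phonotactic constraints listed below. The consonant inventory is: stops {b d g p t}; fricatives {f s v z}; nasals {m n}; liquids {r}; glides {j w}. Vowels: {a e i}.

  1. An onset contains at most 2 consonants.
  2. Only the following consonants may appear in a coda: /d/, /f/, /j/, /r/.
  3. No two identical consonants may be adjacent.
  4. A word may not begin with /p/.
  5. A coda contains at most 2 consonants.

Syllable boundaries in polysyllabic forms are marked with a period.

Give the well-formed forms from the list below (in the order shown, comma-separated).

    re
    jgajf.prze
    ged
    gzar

re — σ1 onset /r/, coda /∅/ ok → well-formed
jgajf.prze — violates constraint 1: syllable 2 onset /prz/ has 3 consonants (> 2) → ill-formed
ged — σ1 onset /g/, coda /d/ ok → well-formed
gzar — σ1 onset /gz/ (2C), coda /r/ ok → well-formed

re, ged, gzar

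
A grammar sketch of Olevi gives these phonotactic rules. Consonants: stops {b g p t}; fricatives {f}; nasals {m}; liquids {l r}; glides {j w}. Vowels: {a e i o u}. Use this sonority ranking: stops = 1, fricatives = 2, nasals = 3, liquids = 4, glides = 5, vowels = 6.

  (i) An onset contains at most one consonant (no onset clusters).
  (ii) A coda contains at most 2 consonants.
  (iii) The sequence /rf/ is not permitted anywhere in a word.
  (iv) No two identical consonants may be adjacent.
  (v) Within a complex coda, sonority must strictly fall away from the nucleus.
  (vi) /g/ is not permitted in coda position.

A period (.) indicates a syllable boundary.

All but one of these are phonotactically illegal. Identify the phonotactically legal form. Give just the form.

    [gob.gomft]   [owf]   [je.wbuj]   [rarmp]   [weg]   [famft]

[owf]

[gob.gomft] — violates constraint (ii): syllable 2 coda /mft/ has 3 consonants (> 2) → phonotactically illegal
[owf] — σ1 onset /∅/, coda /wf/ (5→2 falls) ok → phonotactically legal
[je.wbuj] — violates constraint (i): syllable 2 onset /wb/ has 2 consonants (> 1) → phonotactically illegal
[rarmp] — violates constraint (ii): syllable 1 coda /rmp/ has 3 consonants (> 2) → phonotactically illegal
[weg] — violates constraint (vi): syllable 1 coda contains /g/ → phonotactically illegal
[famft] — violates constraint (ii): syllable 1 coda /mft/ has 3 consonants (> 2) → phonotactically illegal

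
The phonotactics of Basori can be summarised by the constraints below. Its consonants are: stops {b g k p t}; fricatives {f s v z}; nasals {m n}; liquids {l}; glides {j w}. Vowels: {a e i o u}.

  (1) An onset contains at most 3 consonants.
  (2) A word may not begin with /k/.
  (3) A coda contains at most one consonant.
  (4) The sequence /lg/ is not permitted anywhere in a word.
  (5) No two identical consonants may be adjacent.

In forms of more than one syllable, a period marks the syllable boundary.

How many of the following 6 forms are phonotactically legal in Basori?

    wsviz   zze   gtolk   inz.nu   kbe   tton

wsviz — σ1 onset /wsv/ (3C), coda /z/ ok → phonotactically legal
zze — violates constraint 5: adjacent identical consonants /zz/ → phonotactically illegal
gtolk — violates constraint 3: syllable 1 coda /lk/ has 2 consonants (> 1) → phonotactically illegal
inz.nu — violates constraint 3: syllable 1 coda /nz/ has 2 consonants (> 1) → phonotactically illegal
kbe — violates constraint 2: word begins with /k/ → phonotactically illegal
tton — violates constraint 5: adjacent identical consonants /tt/ → phonotactically illegal
Phonotactically legal: wsviz → 1.

1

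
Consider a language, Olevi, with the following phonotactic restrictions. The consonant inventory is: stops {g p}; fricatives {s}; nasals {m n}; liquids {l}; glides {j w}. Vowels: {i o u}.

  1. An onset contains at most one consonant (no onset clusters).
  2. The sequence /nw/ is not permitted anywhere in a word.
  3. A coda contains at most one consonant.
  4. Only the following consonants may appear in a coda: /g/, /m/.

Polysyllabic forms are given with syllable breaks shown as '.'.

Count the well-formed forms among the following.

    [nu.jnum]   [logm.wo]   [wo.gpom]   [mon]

[nu.jnum] — violates constraint 1: syllable 2 onset /jn/ has 2 consonants (> 1) → ill-formed
[logm.wo] — violates constraint 3: syllable 1 coda /gm/ has 2 consonants (> 1) → ill-formed
[wo.gpom] — violates constraint 1: syllable 2 onset /gp/ has 2 consonants (> 1) → ill-formed
[mon] — violates constraint 4: syllable 1 coda contains /n/, which is not a licensed coda consonant → ill-formed
No form is well-formed → 0.

0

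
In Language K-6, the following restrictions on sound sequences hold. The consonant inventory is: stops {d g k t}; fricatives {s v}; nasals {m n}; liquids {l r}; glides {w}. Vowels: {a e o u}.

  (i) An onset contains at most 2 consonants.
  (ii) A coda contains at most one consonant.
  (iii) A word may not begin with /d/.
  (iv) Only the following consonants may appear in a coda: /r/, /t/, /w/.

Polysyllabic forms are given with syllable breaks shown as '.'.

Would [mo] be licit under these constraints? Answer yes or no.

yes

[mo] — σ1 onset /m/, coda /∅/ ok → licit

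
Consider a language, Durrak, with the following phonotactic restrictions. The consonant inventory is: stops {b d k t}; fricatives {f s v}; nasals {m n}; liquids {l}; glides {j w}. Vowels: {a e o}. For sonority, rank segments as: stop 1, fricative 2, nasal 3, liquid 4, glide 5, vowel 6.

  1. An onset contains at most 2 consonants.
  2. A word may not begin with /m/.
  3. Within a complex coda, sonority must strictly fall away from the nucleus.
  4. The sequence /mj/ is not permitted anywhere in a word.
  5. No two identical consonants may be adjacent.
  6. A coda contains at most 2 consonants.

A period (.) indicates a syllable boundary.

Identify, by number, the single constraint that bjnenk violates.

bjnenk: syllable 1 onset /bjn/ has 3 consonants (> 2).
This is a violation of constraint 1: "An onset contains at most 2 consonants."
The remaining constraints (2, 3, 4, 5, 6) are satisfied.

1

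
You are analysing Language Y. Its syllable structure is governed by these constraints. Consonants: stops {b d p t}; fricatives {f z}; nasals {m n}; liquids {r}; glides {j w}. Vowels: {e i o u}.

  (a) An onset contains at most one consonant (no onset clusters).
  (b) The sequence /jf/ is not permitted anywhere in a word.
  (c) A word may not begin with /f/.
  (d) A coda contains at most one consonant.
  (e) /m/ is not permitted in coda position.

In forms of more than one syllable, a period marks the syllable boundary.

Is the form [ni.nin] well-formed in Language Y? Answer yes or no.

yes

[ni.nin] — σ1 onset /n/, coda /∅/ ok; σ2 onset /n/, coda /n/ ok → well-formed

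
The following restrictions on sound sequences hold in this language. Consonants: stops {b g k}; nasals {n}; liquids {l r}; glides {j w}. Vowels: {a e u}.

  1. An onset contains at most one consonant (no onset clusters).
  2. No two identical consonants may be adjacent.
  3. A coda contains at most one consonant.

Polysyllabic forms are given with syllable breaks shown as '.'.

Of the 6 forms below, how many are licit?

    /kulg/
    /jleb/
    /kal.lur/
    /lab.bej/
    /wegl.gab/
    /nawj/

/kulg/ — violates constraint 3: syllable 1 coda /lg/ has 2 consonants (> 1) → illicit
/jleb/ — violates constraint 1: syllable 1 onset /jl/ has 2 consonants (> 1) → illicit
/kal.lur/ — violates constraint 2: adjacent identical consonants /ll/ → illicit
/lab.bej/ — violates constraint 2: adjacent identical consonants /bb/ → illicit
/wegl.gab/ — violates constraint 3: syllable 1 coda /gl/ has 2 consonants (> 1) → illicit
/nawj/ — violates constraint 3: syllable 1 coda /wj/ has 2 consonants (> 1) → illicit
No form is licit → 0.

0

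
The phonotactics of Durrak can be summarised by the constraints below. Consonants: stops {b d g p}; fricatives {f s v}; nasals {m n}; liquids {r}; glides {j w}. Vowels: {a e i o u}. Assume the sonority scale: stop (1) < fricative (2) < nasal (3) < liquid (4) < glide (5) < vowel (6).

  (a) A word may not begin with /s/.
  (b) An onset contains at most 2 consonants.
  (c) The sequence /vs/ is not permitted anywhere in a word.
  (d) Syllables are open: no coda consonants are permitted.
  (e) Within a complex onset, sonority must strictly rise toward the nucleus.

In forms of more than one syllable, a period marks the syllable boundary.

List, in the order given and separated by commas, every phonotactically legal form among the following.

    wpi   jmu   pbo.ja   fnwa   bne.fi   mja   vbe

wpi — violates constraint (e): syllable 1 onset /wp/: /w/ (glide, 5) → /p/ (stop, 1) does not rise → phonotactically illegal
jmu — violates constraint (e): syllable 1 onset /jm/: /j/ (glide, 5) → /m/ (nasal, 3) does not rise → phonotactically illegal
pbo.ja — violates constraint (e): syllable 1 onset /pb/: /p/ (stop, 1) → /b/ (stop, 1) does not rise → phonotactically illegal
fnwa — violates constraint (b): syllable 1 onset /fnw/ has 3 consonants (> 2) → phonotactically illegal
bne.fi — σ1 onset /bn/ (1→3 rises), coda /∅/ ok; σ2 onset /f/, coda /∅/ ok → phonotactically legal
mja — σ1 onset /mj/ (3→5 rises), coda /∅/ ok → phonotactically legal
vbe — violates constraint (e): syllable 1 onset /vb/: /v/ (fricative, 2) → /b/ (stop, 1) does not rise → phonotactically illegal

bne.fi, mja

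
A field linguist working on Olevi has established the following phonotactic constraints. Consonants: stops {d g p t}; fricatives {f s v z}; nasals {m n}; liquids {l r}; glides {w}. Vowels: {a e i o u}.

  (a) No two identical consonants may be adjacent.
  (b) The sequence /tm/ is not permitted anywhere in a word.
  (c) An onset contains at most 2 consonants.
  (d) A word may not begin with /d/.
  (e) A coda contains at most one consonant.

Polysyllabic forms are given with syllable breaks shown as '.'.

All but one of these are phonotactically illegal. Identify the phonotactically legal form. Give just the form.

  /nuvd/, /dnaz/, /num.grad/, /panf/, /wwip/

/num.grad/

/nuvd/ — violates constraint (e): syllable 1 coda /vd/ has 2 consonants (> 1) → phonotactically illegal
/dnaz/ — violates constraint (d): word begins with /d/ → phonotactically illegal
/num.grad/ — σ1 onset /n/, coda /m/ ok; σ2 onset /gr/ (2C), coda /d/ ok → phonotactically legal
/panf/ — violates constraint (e): syllable 1 coda /nf/ has 2 consonants (> 1) → phonotactically illegal
/wwip/ — violates constraint (a): adjacent identical consonants /ww/ → phonotactically illegal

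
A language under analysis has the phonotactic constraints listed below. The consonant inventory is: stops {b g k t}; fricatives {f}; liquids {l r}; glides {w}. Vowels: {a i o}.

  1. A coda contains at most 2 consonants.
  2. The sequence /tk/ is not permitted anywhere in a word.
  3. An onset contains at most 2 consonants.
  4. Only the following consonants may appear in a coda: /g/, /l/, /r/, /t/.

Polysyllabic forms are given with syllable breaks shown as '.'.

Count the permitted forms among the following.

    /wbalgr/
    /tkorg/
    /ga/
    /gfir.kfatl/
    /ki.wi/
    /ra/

/wbalgr/ — violates constraint 1: syllable 1 coda /lgr/ has 3 consonants (> 2) → not permitted
/tkorg/ — violates constraint 2: contains banned sequence /tk/ → not permitted
/ga/ — σ1 onset /g/, coda /∅/ ok → permitted
/gfir.kfatl/ — σ1 onset /gf/ (2C), coda /r/ ok; σ2 onset /kf/ (2C), coda /tl/ (2C) ok → permitted
/ki.wi/ — σ1 onset /k/, coda /∅/ ok; σ2 onset /w/, coda /∅/ ok → permitted
/ra/ — σ1 onset /r/, coda /∅/ ok → permitted
Permitted: /ga/, /gfir.kfatl/, /ki.wi/, /ra/ → 4.

4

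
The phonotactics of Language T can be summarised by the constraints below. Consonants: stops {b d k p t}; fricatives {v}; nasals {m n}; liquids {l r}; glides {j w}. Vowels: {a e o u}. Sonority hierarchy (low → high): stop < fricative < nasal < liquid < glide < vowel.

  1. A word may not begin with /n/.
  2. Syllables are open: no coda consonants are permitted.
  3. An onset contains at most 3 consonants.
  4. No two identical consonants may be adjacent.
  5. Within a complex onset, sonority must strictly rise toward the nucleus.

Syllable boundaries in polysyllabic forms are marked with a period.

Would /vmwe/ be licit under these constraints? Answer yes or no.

/vmwe/ — σ1 onset /vmw/ (2→3→5 rises), coda /∅/ ok → licit

yes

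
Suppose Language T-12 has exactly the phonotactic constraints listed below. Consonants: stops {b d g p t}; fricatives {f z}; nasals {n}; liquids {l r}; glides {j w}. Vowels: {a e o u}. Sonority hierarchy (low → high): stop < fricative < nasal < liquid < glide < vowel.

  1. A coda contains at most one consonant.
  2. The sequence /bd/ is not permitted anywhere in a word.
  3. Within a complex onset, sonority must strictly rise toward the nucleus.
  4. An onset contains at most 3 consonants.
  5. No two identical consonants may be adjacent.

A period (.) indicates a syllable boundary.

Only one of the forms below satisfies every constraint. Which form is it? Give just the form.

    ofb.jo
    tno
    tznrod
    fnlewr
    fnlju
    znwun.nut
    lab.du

ofb.jo — violates constraint 1: syllable 1 coda /fb/ has 2 consonants (> 1) → ill-formed
tno — σ1 onset /tn/ (1→3 rises), coda /∅/ ok → well-formed
tznrod — violates constraint 4: syllable 1 onset /tznr/ has 4 consonants (> 3) → ill-formed
fnlewr — violates constraint 1: syllable 1 coda /wr/ has 2 consonants (> 1) → ill-formed
fnlju — violates constraint 4: syllable 1 onset /fnlj/ has 4 consonants (> 3) → ill-formed
znwun.nut — violates constraint 5: adjacent identical consonants /nn/ → ill-formed
lab.du — violates constraint 2: contains banned sequence /bd/ → ill-formed

tno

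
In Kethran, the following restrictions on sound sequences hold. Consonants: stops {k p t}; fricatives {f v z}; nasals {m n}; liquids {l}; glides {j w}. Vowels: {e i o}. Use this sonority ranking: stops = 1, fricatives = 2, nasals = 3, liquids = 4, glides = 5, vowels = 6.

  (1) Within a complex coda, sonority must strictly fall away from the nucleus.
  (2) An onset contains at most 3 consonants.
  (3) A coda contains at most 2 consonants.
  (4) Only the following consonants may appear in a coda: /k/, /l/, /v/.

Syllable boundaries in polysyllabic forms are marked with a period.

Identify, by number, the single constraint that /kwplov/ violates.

2

/kwplov/: syllable 1 onset /kwpl/ has 4 consonants (> 3).
This is a violation of constraint 2: "An onset contains at most 3 consonants."
The remaining constraints (1, 3, 4) are satisfied.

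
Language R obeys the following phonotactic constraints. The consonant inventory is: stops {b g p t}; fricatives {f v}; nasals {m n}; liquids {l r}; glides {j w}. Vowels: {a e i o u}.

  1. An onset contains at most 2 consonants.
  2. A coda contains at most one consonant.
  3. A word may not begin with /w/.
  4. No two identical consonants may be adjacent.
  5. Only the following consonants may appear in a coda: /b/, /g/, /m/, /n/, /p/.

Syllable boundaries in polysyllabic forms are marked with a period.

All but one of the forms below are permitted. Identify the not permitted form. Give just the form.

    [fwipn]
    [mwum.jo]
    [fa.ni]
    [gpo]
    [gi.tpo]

[fwipn]

[fwipn] — violates constraint 2: syllable 1 coda /pn/ has 2 consonants (> 1) → not permitted
[mwum.jo] — σ1 onset /mw/ (2C), coda /m/ ok; σ2 onset /j/, coda /∅/ ok → permitted
[fa.ni] — σ1 onset /f/, coda /∅/ ok; σ2 onset /n/, coda /∅/ ok → permitted
[gpo] — σ1 onset /gp/ (2C), coda /∅/ ok → permitted
[gi.tpo] — σ1 onset /g/, coda /∅/ ok; σ2 onset /tp/ (2C), coda /∅/ ok → permitted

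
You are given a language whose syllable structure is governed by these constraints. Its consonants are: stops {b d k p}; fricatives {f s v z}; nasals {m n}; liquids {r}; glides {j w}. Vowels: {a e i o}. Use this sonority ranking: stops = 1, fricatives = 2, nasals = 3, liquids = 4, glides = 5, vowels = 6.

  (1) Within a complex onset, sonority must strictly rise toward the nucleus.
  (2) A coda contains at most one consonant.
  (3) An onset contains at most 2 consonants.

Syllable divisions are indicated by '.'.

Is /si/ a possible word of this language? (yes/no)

/si/ — σ1 onset /s/, coda /∅/ ok → phonotactically legal

yes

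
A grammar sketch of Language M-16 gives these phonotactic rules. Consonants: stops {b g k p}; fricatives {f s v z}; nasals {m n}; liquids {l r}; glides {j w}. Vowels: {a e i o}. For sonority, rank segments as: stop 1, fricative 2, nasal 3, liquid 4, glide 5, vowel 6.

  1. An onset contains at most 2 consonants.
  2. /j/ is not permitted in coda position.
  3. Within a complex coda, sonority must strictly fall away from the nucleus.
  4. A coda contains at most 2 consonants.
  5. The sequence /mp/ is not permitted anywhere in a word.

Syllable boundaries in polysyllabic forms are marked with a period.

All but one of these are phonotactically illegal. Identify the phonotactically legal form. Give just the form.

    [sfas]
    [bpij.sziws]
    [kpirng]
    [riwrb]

[sfas]

[sfas] — σ1 onset /sf/ (2C), coda /s/ ok → phonotactically legal
[bpij.sziws] — violates constraint 2: syllable 1 coda contains /j/ → phonotactically illegal
[kpirng] — violates constraint 4: syllable 1 coda /rng/ has 3 consonants (> 2) → phonotactically illegal
[riwrb] — violates constraint 4: syllable 1 coda /wrb/ has 3 consonants (> 2) → phonotactically illegal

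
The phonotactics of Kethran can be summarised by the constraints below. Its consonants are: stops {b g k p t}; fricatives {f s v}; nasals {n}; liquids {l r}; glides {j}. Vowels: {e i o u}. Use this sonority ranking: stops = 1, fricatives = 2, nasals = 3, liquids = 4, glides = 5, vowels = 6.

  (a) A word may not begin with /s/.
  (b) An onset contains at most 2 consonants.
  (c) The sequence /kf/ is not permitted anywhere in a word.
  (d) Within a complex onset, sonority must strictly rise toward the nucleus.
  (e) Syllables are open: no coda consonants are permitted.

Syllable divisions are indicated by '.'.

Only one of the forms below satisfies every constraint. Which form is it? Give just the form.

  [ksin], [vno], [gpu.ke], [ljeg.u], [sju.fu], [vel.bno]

[ksin] — violates constraint (e): syllable 1 coda /n/ has 1 consonant (> 0) → illicit
[vno] — σ1 onset /vn/ (2→3 rises), coda /∅/ ok → licit
[gpu.ke] — violates constraint (d): syllable 1 onset /gp/: /g/ (stop, 1) → /p/ (stop, 1) does not rise → illicit
[ljeg.u] — violates constraint (e): syllable 1 coda /g/ has 1 consonant (> 0) → illicit
[sju.fu] — violates constraint (a): word begins with /s/ → illicit
[vel.bno] — violates constraint (e): syllable 1 coda /l/ has 1 consonant (> 0) → illicit

[vno]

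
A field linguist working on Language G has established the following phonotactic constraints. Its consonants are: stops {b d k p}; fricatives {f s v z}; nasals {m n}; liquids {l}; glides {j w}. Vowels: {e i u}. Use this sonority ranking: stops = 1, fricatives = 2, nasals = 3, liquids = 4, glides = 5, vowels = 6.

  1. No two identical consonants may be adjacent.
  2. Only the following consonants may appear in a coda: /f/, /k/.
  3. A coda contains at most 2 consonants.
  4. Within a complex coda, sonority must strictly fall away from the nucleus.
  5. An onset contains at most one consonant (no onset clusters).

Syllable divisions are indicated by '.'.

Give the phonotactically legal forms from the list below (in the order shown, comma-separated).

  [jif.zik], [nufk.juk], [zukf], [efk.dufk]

[jif.zik], [nufk.juk], [efk.dufk]

[jif.zik] — σ1 onset /j/, coda /f/ ok; σ2 onset /z/, coda /k/ ok → phonotactically legal
[nufk.juk] — σ1 onset /n/, coda /fk/ (2→1 falls) ok; σ2 onset /j/, coda /k/ ok → phonotactically legal
[zukf] — violates constraint 4: syllable 1 coda /kf/: /k/ (stop, 1) → /f/ (fricative, 2) does not fall → phonotactically illegal
[efk.dufk] — σ1 onset /∅/, coda /fk/ (2→1 falls) ok; σ2 onset /d/, coda /fk/ (2→1 falls) ok → phonotactically legal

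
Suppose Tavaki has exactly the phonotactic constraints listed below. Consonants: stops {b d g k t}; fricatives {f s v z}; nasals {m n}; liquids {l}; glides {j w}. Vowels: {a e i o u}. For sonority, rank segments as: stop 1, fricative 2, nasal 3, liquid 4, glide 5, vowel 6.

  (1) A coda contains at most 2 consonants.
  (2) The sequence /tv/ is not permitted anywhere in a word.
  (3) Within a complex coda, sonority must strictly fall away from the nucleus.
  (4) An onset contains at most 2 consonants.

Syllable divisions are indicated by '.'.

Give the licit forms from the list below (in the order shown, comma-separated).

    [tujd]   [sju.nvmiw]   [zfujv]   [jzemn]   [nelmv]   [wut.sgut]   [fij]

[tujd], [zfujv], [wut.sgut], [fij]

[tujd] — σ1 onset /t/, coda /jd/ (5→1 falls) ok → licit
[sju.nvmiw] — violates constraint 4: syllable 2 onset /nvm/ has 3 consonants (> 2) → illicit
[zfujv] — σ1 onset /zf/ (2C), coda /jv/ (5→2 falls) ok → licit
[jzemn] — violates constraint 3: syllable 1 coda /mn/: /m/ (nasal, 3) → /n/ (nasal, 3) does not fall → illicit
[nelmv] — violates constraint 1: syllable 1 coda /lmv/ has 3 consonants (> 2) → illicit
[wut.sgut] — σ1 onset /w/, coda /t/ ok; σ2 onset /sg/ (2C), coda /t/ ok → licit
[fij] — σ1 onset /f/, coda /j/ ok → licit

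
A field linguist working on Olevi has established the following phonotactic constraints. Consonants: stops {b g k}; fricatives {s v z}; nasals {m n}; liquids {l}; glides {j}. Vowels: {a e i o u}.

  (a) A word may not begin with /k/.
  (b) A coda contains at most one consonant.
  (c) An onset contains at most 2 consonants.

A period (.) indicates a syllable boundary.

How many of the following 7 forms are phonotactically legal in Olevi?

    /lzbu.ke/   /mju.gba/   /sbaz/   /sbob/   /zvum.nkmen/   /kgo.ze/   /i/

4

/lzbu.ke/ — violates constraint (c): syllable 1 onset /lzb/ has 3 consonants (> 2) → phonotactically illegal
/mju.gba/ — σ1 onset /mj/ (2C), coda /∅/ ok; σ2 onset /gb/ (2C), coda /∅/ ok → phonotactically legal
/sbaz/ — σ1 onset /sb/ (2C), coda /z/ ok → phonotactically legal
/sbob/ — σ1 onset /sb/ (2C), coda /b/ ok → phonotactically legal
/zvum.nkmen/ — violates constraint (c): syllable 2 onset /nkm/ has 3 consonants (> 2) → phonotactically illegal
/kgo.ze/ — violates constraint (a): word begins with /k/ → phonotactically illegal
/i/ — σ1 onset /∅/, coda /∅/ ok → phonotactically legal
Phonotactically legal: /mju.gba/, /sbaz/, /sbob/, /i/ → 4.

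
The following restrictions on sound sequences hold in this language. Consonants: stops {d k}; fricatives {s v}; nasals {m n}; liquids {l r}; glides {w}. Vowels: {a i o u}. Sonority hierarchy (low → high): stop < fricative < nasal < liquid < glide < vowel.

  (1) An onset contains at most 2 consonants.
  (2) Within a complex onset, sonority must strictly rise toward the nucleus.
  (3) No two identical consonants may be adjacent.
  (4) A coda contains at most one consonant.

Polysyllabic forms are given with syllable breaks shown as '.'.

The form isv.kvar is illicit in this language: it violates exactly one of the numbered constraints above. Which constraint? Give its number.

isv.kvar: syllable 1 coda /sv/ has 2 consonants (> 1).
This is a violation of constraint 4: "A coda contains at most one consonant."
The remaining constraints (1, 2, 3) are satisfied.

4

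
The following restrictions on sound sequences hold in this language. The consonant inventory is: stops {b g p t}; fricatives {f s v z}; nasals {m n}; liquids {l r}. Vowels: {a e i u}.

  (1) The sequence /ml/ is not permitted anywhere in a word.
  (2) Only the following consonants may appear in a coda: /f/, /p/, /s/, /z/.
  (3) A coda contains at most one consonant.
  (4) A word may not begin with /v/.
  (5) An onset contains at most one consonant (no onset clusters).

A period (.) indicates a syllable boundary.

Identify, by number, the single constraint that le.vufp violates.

3

le.vufp: syllable 2 coda /fp/ has 2 consonants (> 1).
This is a violation of constraint 3: "A coda contains at most one consonant."
The remaining constraints (1, 2, 4, 5) are satisfied.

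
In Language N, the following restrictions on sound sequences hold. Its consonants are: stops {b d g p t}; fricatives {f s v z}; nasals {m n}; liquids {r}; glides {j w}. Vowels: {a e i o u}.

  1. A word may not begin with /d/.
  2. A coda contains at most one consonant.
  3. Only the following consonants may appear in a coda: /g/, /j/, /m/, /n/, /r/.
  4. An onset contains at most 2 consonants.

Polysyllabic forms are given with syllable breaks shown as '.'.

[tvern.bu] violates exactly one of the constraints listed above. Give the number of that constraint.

[tvern.bu]: syllable 1 coda /rn/ has 2 consonants (> 1).
This is a violation of constraint 2: "A coda contains at most one consonant."
The remaining constraints (1, 3, 4) are satisfied.

2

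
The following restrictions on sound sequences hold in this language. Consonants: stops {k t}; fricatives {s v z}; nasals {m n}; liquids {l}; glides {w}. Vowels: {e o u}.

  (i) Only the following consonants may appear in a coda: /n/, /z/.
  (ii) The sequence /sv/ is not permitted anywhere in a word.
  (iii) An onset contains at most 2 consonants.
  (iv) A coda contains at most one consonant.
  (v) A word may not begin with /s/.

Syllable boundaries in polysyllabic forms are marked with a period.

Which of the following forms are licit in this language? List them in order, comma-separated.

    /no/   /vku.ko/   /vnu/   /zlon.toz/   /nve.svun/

/no/, /vku.ko/, /vnu/, /zlon.toz/

/no/ — σ1 onset /n/, coda /∅/ ok → licit
/vku.ko/ — σ1 onset /vk/ (2C), coda /∅/ ok; σ2 onset /k/, coda /∅/ ok → licit
/vnu/ — σ1 onset /vn/ (2C), coda /∅/ ok → licit
/zlon.toz/ — σ1 onset /zl/ (2C), coda /n/ ok; σ2 onset /t/, coda /z/ ok → licit
/nve.svun/ — violates constraint (ii): contains banned sequence /sv/ → illicit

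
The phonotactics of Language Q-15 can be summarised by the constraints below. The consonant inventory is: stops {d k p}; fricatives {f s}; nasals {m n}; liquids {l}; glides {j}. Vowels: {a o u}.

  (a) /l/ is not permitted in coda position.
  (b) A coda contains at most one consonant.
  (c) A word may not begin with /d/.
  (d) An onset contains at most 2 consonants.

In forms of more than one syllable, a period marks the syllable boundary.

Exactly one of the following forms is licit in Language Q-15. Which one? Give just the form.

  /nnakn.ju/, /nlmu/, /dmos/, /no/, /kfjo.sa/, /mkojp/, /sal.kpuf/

/nnakn.ju/ — violates constraint (b): syllable 1 coda /kn/ has 2 consonants (> 1) → illicit
/nlmu/ — violates constraint (d): syllable 1 onset /nlm/ has 3 consonants (> 2) → illicit
/dmos/ — violates constraint (c): word begins with /d/ → illicit
/no/ — σ1 onset /n/, coda /∅/ ok → licit
/kfjo.sa/ — violates constraint (d): syllable 1 onset /kfj/ has 3 consonants (> 2) → illicit
/mkojp/ — violates constraint (b): syllable 1 coda /jp/ has 2 consonants (> 1) → illicit
/sal.kpuf/ — violates constraint (a): syllable 1 coda contains /l/ → illicit

/no/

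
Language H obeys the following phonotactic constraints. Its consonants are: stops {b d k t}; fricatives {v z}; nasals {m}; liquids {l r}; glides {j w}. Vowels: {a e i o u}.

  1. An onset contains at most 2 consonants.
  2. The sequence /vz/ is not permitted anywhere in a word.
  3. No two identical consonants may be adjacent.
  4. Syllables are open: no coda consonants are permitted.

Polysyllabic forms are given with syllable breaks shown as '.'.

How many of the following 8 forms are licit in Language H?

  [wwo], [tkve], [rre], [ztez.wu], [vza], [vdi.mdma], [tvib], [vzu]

[wwo] — violates constraint 3: adjacent identical consonants /ww/ → illicit
[tkve] — violates constraint 1: syllable 1 onset /tkv/ has 3 consonants (> 2) → illicit
[rre] — violates constraint 3: adjacent identical consonants /rr/ → illicit
[ztez.wu] — violates constraint 4: syllable 1 coda /z/ has 1 consonant (> 0) → illicit
[vza] — violates constraint 2: contains banned sequence /vz/ → illicit
[vdi.mdma] — violates constraint 1: syllable 2 onset /mdm/ has 3 consonants (> 2) → illicit
[tvib] — violates constraint 4: syllable 1 coda /b/ has 1 consonant (> 0) → illicit
[vzu] — violates constraint 2: contains banned sequence /vz/ → illicit
No form is licit → 0.

0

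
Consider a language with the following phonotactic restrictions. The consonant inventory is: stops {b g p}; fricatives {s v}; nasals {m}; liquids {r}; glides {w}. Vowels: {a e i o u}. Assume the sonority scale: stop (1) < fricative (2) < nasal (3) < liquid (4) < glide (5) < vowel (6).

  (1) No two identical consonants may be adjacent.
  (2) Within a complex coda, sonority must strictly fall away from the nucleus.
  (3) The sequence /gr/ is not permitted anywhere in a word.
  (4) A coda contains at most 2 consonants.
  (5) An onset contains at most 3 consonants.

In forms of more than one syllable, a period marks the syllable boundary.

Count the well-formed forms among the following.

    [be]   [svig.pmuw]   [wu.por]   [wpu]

4

[be] — σ1 onset /b/, coda /∅/ ok → well-formed
[svig.pmuw] — σ1 onset /sv/ (2C), coda /g/ ok; σ2 onset /pm/ (2C), coda /w/ ok → well-formed
[wu.por] — σ1 onset /w/, coda /∅/ ok; σ2 onset /p/, coda /r/ ok → well-formed
[wpu] — σ1 onset /wp/ (2C), coda /∅/ ok → well-formed
Well-formed: [be], [svig.pmuw], [wu.por], [wpu] → 4.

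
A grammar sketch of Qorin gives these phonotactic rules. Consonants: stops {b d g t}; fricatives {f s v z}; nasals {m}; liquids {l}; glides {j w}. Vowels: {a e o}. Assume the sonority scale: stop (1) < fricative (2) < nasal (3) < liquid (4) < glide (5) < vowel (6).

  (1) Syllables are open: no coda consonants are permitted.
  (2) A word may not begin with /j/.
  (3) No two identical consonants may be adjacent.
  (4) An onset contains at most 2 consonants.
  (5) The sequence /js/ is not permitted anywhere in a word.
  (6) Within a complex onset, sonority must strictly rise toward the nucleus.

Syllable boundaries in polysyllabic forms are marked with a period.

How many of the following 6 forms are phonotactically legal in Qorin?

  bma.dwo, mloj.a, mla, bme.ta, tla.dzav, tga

3

bma.dwo — σ1 onset /bm/ (1→3 rises), coda /∅/ ok; σ2 onset /dw/ (1→5 rises), coda /∅/ ok → phonotactically legal
mloj.a — violates constraint 1: syllable 1 coda /j/ has 1 consonant (> 0) → phonotactically illegal
mla — σ1 onset /ml/ (3→4 rises), coda /∅/ ok → phonotactically legal
bme.ta — σ1 onset /bm/ (1→3 rises), coda /∅/ ok; σ2 onset /t/, coda /∅/ ok → phonotactically legal
tla.dzav — violates constraint 1: syllable 2 coda /v/ has 1 consonant (> 0) → phonotactically illegal
tga — violates constraint 6: syllable 1 onset /tg/: /t/ (stop, 1) → /g/ (stop, 1) does not rise → phonotactically illegal
Phonotactically legal: bma.dwo, mla, bme.ta → 3.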